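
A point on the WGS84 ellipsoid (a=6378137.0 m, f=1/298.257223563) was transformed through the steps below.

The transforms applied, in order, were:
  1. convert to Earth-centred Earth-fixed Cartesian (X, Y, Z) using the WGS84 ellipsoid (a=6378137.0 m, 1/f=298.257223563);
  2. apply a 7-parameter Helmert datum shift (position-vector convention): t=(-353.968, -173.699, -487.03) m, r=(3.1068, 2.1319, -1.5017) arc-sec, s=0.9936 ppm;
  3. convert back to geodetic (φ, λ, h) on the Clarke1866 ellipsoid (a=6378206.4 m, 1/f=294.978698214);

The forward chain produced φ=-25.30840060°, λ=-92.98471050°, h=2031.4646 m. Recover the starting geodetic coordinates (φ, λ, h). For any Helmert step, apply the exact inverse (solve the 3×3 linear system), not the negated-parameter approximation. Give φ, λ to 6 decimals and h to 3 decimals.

φ=-25.302677°, λ=-92.980575°, h=1669.286 m

start: φ=-25.308401°, λ=-92.984710°, h=2031.465 m
→ ECEF (a=6378206.400, f=1/294.978698214): X=-300515.3602, Y=-5763602.2115, Z=-2710711.4525
→ Helmert⁻¹: X=-300091.1221, Y=-5763465.7914, Z=-2710138.0208
→ geod (Bowring, a=6378137.000): φ=-25.30267700°, λ=-92.98057500°, h=1669.2860 m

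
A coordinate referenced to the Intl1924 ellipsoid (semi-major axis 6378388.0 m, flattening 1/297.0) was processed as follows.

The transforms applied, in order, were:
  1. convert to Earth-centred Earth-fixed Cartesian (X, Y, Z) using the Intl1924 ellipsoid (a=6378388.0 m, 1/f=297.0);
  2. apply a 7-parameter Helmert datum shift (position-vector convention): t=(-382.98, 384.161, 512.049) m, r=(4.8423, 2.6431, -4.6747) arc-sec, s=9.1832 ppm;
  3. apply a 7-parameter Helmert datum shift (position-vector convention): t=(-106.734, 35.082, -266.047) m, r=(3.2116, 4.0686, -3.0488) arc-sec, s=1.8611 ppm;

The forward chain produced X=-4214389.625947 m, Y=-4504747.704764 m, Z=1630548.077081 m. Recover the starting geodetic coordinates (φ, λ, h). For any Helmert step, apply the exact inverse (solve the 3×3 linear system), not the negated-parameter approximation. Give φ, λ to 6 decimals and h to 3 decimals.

φ=14.899951°, λ=-133.085321°, h=3496.276 m

start: X=-4214389.6259, Y=-4504747.7048, Z=1630548.0771 m
→ Helmert⁻¹: X=-4214240.6308, Y=-4504811.3016, Z=1630798.1037
→ Helmert⁻¹: X=-4213737.7414, Y=-4505211.3156, Z=1630322.8532
→ geod (Bowring, a=6378388.000): φ=14.89995100°, λ=-133.08532100°, h=3496.2760 m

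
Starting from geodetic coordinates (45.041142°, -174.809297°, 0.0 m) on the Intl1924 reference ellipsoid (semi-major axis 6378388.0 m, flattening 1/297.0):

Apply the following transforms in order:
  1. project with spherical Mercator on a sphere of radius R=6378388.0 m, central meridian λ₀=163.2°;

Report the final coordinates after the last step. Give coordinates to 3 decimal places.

start: φ=45.041142°, λ=-174.809297°, h=0.000 m
→ merc (R=6378388.0, λ₀=163.2°): E=2448090.1965, N=5628222.2589

E=2448090.196 m, N=5628222.259 m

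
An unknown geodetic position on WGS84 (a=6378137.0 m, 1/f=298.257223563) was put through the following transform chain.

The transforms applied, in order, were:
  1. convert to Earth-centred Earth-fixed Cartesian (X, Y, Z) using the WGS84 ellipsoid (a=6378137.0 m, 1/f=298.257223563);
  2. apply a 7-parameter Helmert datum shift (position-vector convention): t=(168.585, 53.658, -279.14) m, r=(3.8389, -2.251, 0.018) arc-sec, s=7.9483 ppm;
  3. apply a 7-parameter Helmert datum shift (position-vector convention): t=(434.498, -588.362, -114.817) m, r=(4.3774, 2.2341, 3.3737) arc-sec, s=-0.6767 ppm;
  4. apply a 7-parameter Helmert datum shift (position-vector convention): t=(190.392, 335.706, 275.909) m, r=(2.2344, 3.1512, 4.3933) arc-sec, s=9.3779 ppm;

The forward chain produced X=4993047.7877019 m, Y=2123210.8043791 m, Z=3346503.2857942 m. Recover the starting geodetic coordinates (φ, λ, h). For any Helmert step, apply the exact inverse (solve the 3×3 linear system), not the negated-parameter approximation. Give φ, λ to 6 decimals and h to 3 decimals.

φ=31.841435°, λ=23.041728°, h=1945.137 m

start: X=4993047.7877, Y=2123210.8044, Z=3346503.2858 m
→ Helmert⁻¹: X=4992804.6653, Y=2122785.0960, Z=3346249.2784
→ Helmert⁻¹: X=4992372.0304, Y=2123364.2564, Z=3346375.3708
→ Helmert⁻¹: X=4992200.4728, Y=2123355.5702, Z=3346533.9113
→ geod (Bowring, a=6378137.000): φ=31.84143500°, λ=23.04172800°, h=1945.1370 m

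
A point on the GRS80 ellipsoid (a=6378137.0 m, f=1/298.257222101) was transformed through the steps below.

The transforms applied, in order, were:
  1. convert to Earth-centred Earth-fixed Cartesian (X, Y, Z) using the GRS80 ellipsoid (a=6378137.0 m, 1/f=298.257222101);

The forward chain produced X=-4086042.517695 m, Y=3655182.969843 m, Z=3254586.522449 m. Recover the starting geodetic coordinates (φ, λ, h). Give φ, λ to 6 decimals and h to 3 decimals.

φ=30.864548°, λ=138.185670°, h=3069.146 m

start: X=-4086042.5177, Y=3655182.9698, Z=3254586.5224 m
→ geod (Bowring, a=6378137.000): φ=30.86454800°, λ=138.18567000°, h=3069.1460 m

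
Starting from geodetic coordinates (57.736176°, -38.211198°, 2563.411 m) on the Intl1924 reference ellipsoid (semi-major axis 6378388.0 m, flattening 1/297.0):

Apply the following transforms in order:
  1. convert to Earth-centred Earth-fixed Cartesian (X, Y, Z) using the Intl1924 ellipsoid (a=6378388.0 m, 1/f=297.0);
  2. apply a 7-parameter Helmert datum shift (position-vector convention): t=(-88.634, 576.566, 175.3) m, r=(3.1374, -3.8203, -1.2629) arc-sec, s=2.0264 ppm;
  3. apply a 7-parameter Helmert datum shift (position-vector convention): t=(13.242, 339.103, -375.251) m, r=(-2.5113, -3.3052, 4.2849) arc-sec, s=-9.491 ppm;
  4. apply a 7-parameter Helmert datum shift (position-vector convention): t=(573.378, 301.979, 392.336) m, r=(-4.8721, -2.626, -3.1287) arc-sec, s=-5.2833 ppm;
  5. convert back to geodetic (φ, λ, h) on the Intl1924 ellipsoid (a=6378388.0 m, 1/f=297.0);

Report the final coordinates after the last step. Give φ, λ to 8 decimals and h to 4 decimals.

start: φ=57.736176°, λ=-38.211198°, h=2563.411 m
→ ECEF (a=6378388.000, f=1/297.0): X=2682882.6502, Y=-2112069.6433, Z=5372390.1111
→ Helmert 7p (PV): X=2682687.0171, Y=-2111595.5009, Z=5372593.8626
→ Helmert 7p (PV): X=2682632.5732, Y=-2111115.2163, Z=5372236.3161
→ Helmert 7p (PV): X=2683091.3614, Y=-2110715.8798, Z=5372684.2875
→ geod (Bowring, a=6378388.000): φ=57.74269440°, λ=-38.19117858°, h=2452.8482 m

φ=57.74269440°, λ=-38.19117858°, h=2452.8482 m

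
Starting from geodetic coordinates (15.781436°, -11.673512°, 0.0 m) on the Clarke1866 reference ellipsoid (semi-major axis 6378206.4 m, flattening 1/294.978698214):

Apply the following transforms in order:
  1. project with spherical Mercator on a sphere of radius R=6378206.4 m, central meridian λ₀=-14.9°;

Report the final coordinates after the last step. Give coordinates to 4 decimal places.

start: φ=15.781436°, λ=-11.673512°, h=0.000 m
→ merc (R=6378206.4, λ₀=-14.9°): E=359174.9093, N=1779444.9638

E=359174.9093 m, N=1779444.9638 m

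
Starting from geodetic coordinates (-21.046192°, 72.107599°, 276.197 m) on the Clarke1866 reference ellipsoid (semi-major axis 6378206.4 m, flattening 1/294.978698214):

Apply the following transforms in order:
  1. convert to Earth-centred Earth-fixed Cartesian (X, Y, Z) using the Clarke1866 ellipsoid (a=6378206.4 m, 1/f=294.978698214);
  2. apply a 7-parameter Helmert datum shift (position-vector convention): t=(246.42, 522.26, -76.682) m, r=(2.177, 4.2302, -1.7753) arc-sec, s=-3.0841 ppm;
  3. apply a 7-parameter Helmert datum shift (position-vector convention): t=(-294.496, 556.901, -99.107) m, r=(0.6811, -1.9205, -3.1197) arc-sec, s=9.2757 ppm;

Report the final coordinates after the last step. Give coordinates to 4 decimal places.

start: φ=-21.046192°, λ=72.107599°, h=276.197 m
→ ECEF (a=6378206.400, f=1/294.978698214): X=1829735.7598, Y=5667540.8403, Z=-2276133.5033
→ Helmert 7p (PV): X=1829978.6364, Y=5668053.8959, Z=-2276180.8734
→ Helmert 7p (PV): X=1829808.0367, Y=5668643.2100, Z=-2276265.3383

X=1829808.0367 m, Y=5668643.2100 m, Z=-2276265.3383 m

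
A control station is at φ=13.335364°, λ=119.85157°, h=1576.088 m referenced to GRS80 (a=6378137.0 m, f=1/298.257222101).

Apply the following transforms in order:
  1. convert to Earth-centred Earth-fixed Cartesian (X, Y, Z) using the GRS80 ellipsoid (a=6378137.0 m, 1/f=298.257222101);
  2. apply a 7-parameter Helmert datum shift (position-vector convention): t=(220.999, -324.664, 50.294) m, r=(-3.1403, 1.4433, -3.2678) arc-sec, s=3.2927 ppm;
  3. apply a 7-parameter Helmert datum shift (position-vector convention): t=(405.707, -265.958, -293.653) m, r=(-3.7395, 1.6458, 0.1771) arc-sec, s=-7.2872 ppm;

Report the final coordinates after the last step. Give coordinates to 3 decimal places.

start: φ=13.335364°, λ=119.851570°, h=1576.088 m
→ ECEF (a=6378137.000, f=1/298.257222101): X=-3090460.2235, Y=5385003.0295, Z=1461895.1451
→ Helmert 7p (PV): X=-3090153.8576, Y=5384767.3151, Z=1461889.8929
→ Helmert 7p (PV): X=-3089718.5909, Y=5384485.9673, Z=1461512.6202

X=-3089718.591 m, Y=5384485.967 m, Z=1461512.620 m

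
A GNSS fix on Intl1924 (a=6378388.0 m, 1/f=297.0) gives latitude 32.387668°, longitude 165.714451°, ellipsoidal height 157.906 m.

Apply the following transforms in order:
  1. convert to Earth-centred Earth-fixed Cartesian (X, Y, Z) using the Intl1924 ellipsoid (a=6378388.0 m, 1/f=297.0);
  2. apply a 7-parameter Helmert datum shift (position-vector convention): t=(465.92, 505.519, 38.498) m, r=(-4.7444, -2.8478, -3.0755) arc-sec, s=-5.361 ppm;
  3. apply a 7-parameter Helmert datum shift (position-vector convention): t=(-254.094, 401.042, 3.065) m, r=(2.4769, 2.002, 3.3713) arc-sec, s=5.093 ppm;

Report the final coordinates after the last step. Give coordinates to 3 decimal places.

start: φ=32.387668°, λ=165.714451°, h=157.906 m
→ ECEF (a=6378388.000, f=1/297.0): X=-5224805.3501, Y=1330382.8669, Z=3396945.7983
→ Helmert 7p (PV): X=-5224338.4831, Y=1331037.2919, Z=3396863.3486
→ Helmert 7p (PV): X=-5224607.9700, Y=1331318.9321, Z=3396950.4050

X=-5224607.970 m, Y=1331318.932 m, Z=3396950.405 m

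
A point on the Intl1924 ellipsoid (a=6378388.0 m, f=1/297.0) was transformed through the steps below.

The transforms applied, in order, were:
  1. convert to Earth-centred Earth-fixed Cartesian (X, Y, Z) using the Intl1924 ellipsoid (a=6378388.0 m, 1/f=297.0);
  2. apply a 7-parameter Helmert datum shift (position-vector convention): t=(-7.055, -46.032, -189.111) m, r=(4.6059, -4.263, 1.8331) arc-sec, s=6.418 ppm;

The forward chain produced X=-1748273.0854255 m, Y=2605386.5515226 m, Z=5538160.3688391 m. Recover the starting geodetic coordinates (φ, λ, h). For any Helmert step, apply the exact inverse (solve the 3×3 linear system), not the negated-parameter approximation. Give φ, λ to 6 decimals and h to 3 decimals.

start: X=-1748273.0854, Y=2605386.5515, Z=5538160.3688 m
→ Helmert⁻¹: X=-1748117.1910, Y=2605555.0679, Z=5538291.8822
→ geod (Bowring, a=6378388.000): φ=60.63222400°, λ=123.85842300°, h=3226.2370 m

φ=60.632224°, λ=123.858423°, h=3226.237 m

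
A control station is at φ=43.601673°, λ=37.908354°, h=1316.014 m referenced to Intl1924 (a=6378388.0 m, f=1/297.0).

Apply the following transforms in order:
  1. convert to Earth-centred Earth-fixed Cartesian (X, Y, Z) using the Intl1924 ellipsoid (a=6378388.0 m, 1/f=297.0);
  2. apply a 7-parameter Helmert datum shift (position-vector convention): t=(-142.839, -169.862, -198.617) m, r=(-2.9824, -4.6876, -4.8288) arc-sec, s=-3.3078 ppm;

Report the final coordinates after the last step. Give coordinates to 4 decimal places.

X=3650707.1566 m, Y=2842797.7749 m, Z=4376962.3068 m

start: φ=43.601673°, λ=37.908354°, h=1316.014 m
→ ECEF (a=6378388.000, f=1/297.0): X=3650894.9906, Y=2842999.2215, Z=4377133.5391
→ Helmert 7p (PV): X=3650707.1566, Y=2842797.7749, Z=4376962.3068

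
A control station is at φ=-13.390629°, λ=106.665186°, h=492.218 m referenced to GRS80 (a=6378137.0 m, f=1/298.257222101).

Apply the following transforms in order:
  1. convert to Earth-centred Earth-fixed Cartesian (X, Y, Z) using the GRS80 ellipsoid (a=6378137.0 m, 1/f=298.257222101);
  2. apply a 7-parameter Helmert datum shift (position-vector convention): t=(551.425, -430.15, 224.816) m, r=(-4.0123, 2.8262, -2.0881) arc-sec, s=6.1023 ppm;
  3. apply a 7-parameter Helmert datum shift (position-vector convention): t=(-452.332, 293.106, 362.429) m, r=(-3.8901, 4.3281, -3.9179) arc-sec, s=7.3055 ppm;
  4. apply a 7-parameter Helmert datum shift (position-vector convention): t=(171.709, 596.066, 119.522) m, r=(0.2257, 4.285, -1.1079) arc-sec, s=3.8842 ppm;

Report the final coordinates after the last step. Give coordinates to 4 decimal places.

X=-1779478.8749 m, Y=5946216.0379 m, Z=-1467035.4318 m

start: φ=-13.390629°, λ=106.665186°, h=492.218 m
→ ECEF (a=6378137.000, f=1/298.257222101): X=-1779842.5774, Y=5945647.4523, Z=-1467594.2395
→ Helmert 7p (PV): X=-1779261.9318, Y=5945243.0545, Z=-1467469.6485
→ Helmert 7p (PV): X=-1779645.1268, Y=5945585.7136, Z=-1467192.7317
→ Helmert 7p (PV): X=-1779478.8749, Y=5946216.0379, Z=-1467035.4318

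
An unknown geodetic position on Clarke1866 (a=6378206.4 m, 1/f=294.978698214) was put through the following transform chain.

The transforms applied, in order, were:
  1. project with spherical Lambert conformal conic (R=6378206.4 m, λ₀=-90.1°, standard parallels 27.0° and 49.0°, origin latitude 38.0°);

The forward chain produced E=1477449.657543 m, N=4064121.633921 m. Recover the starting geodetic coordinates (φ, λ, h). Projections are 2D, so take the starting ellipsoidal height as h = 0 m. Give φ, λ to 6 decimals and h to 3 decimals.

φ=70.520306°, λ=-56.604355°, h=0.000 m

start: E=1477449.6575, N=4064121.6339 m
→ lcc⁻¹: φ=70.52030600°, λ=-56.60435500°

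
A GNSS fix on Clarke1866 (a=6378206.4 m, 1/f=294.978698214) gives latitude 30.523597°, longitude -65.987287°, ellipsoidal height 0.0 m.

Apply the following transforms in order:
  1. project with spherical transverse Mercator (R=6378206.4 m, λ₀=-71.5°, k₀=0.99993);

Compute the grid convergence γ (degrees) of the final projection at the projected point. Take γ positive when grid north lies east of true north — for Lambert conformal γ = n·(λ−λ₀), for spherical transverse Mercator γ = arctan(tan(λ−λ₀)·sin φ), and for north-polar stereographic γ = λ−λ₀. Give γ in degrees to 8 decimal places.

2.80629499

start: φ=30.523597°, λ=-65.987287°, h=0.000 m
→ into tm (λ₀=-71.5°): φ=30.52359700°, λ−λ₀=5.51271300°
convergence γ = 2.80629499°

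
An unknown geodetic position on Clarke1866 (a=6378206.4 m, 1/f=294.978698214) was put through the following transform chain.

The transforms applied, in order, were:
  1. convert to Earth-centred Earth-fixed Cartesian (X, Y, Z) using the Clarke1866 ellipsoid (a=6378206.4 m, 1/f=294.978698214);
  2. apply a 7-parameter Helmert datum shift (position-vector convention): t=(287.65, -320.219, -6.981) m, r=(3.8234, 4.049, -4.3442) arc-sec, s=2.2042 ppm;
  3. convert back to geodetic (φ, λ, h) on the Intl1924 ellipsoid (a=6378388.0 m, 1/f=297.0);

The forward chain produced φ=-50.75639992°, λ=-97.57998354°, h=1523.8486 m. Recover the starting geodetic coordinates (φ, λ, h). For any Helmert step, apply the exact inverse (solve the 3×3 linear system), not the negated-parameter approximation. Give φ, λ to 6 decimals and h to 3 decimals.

φ=-50.758694°, λ=-97.581889°, h=1596.664 m

start: φ=-50.756400°, λ=-97.579984°, h=1523.849 m
→ ECEF (a=6378388.000, f=1/297.0): X=-533472.4264, Y=-4008872.5872, Z=-4917721.1152
→ Helmert⁻¹: X=-533577.9389, Y=-4008645.9256, Z=-4917639.4631
→ geod (Bowring, a=6378206.400): φ=-50.75869400°, λ=-97.58188900°, h=1596.6640 m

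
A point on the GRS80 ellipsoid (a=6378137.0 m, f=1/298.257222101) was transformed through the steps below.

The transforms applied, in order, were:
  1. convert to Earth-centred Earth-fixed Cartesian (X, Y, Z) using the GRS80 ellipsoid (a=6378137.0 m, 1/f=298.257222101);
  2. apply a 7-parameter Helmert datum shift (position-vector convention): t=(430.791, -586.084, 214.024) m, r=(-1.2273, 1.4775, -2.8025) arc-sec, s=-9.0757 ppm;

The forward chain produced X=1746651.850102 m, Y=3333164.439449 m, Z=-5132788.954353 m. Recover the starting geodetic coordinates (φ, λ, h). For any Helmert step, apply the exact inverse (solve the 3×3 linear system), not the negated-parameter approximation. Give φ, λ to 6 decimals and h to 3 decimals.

φ=-53.934802°, λ=62.354917°, h=670.728 m

start: X=1746651.8501, Y=3333164.4394, Z=-5132788.9544 m
→ Helmert⁻¹: X=1746228.3794, Y=3333835.0477, Z=-5133017.2192
→ geod (Bowring, a=6378137.000): φ=-53.93480200°, λ=62.35491700°, h=670.7280 m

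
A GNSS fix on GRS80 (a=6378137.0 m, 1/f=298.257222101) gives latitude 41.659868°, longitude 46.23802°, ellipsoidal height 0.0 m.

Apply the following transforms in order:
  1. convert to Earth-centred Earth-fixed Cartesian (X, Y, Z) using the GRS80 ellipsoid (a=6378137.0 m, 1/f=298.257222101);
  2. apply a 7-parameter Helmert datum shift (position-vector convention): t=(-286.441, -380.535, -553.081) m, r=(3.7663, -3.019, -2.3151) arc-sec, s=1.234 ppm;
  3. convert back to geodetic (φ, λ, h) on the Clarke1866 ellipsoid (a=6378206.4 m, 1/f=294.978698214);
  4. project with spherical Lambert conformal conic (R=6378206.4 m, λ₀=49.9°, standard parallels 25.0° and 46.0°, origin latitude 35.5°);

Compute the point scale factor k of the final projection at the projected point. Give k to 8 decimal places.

0.98865073

start: φ=41.659868°, λ=46.238020°, h=0.000 m
→ ECEF (a=6378137.000, f=1/298.257222101): X=3300755.3178, Y=3446571.0359, Z=4217454.1056
→ Helmert 7p (PV): X=3300449.9051, Y=3446080.6976, Z=4217017.4735
→ geod (Bowring, a=6378206.400): φ=41.66244157°, λ=46.23659621°, h=-677.0980 m
→ into lcc (λ₀=49.9°): φ=41.66244157°, λ−λ₀=-3.66340379°
scale k = 0.98865073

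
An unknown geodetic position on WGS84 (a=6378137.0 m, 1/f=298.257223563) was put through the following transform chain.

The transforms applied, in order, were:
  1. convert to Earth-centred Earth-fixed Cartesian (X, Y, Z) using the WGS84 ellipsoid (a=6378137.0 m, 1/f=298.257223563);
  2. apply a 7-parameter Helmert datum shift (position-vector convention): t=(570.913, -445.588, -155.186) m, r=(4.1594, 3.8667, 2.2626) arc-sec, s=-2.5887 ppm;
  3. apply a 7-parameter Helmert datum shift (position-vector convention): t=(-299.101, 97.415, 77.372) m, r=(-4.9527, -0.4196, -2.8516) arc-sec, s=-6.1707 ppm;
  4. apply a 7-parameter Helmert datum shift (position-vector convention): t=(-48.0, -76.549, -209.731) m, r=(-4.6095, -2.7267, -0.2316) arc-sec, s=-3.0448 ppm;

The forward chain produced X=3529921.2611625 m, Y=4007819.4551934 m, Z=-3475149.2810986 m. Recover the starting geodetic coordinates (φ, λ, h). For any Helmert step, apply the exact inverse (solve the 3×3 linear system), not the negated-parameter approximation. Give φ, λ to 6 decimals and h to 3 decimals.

φ=-33.223664°, λ=48.633327°, h=90.084 m

start: X=3529921.2612, Y=4007819.4552, Z=-3475149.2811 m
→ Helmert⁻¹: X=3529929.5727, Y=4007989.8264, Z=-3474907.2257
→ Helmert⁻¹: X=3530187.9778, Y=4008049.3852, Z=-3474916.9836
→ Helmert⁻¹: X=3529735.3110, Y=4008396.5608, Z=-3474785.4540
→ geod (Bowring, a=6378137.000): φ=-33.22366400°, λ=48.63332700°, h=90.0840 m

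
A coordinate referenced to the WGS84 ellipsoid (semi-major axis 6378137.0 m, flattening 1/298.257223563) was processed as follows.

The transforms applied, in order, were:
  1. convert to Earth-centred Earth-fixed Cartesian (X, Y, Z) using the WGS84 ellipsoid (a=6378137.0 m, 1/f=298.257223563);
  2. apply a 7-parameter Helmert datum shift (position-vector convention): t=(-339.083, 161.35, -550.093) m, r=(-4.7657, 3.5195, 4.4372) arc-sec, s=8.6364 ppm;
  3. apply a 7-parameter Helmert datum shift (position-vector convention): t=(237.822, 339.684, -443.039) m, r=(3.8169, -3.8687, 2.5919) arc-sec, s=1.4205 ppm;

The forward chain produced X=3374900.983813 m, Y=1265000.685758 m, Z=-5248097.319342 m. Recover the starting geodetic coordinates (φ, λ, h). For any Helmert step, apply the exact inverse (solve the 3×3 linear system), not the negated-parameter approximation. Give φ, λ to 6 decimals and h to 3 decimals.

φ=-55.695101°, λ=20.537738°, h=2017.891 m

start: X=3374900.9838, Y=1265000.6858, Z=-5248097.3193 m
→ Helmert⁻¹: X=3374575.8315, Y=1264519.6922, Z=-5247733.5193
→ Helmert⁻¹: X=3375002.4980, Y=1264396.0511, Z=-5247051.3086
→ geod (Bowring, a=6378137.000): φ=-55.69510100°, λ=20.53773800°, h=2017.8910 m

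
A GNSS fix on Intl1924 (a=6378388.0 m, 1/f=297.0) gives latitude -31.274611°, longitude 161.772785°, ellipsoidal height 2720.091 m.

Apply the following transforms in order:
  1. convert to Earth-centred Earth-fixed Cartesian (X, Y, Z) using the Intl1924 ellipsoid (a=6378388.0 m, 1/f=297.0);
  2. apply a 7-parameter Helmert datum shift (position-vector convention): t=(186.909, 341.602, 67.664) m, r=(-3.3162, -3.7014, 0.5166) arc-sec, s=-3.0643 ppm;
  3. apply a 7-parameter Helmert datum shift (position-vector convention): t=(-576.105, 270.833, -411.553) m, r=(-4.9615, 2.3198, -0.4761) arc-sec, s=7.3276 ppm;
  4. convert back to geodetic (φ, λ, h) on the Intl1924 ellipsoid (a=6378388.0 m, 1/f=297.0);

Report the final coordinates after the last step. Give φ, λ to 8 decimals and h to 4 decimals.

start: φ=-31.274611°, λ=161.772785°, h=2720.091 m
→ ECEF (a=6378388.000, f=1/297.0): X=-5184904.5039, Y=1707439.2974, Z=-3293414.1575
→ Helmert 7p (PV): X=-5184646.8834, Y=1707709.7321, Z=-3293456.8949
→ Helmert 7p (PV): X=-5185294.0785, Y=1707925.8243, Z=-3293875.3480
→ geod (Bowring, a=6378388.000): φ=-31.27572038°, λ=161.76921395°, h=3405.8475 m

φ=-31.27572038°, λ=161.76921395°, h=3405.8475 m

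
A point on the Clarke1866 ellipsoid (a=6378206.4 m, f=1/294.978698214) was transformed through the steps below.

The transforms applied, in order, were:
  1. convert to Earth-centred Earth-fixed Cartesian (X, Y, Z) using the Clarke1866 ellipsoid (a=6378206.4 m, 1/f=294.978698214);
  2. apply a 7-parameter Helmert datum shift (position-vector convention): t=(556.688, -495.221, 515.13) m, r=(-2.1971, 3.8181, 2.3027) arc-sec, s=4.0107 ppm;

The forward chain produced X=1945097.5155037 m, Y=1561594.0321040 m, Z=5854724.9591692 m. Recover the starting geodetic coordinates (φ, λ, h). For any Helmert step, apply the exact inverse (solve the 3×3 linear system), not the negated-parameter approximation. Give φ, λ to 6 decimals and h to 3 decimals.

φ=67.064030°, λ=38.775425°, h=3504.804 m

start: X=1945097.5155, Y=1561594.0321, Z=5854724.9592 m
→ Helmert⁻¹: X=1944442.1005, Y=1561998.9223, Z=5854238.9809
→ geod (Bowring, a=6378206.400): φ=67.06403000°, λ=38.77542500°, h=3504.8040 m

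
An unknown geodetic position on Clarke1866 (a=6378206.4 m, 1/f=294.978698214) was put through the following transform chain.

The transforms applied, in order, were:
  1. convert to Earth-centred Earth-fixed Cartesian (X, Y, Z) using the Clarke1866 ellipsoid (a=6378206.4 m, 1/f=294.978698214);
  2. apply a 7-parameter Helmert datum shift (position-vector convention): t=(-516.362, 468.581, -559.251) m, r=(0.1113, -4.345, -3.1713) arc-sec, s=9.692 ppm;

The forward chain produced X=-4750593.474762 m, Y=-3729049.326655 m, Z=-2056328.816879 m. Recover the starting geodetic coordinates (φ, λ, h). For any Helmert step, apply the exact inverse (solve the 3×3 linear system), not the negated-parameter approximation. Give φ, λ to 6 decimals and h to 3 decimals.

φ=-18.916637°, λ=-141.862172°, h=3542.346 m

start: X=-4750593.4748, Y=-3729049.3267, Z=-2056328.8169 m
→ Helmert⁻¹: X=-4750017.0365, Y=-3729555.9018, Z=-2055647.5693
→ geod (Bowring, a=6378206.400): φ=-18.91663700°, λ=-141.86217200°, h=3542.3460 m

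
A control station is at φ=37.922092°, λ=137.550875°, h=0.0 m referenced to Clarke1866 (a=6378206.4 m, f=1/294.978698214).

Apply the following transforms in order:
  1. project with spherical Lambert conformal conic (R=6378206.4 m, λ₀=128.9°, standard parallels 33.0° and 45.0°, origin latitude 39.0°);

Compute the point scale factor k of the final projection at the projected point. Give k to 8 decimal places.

0.99472138

start: φ=37.922092°, λ=137.550875°, h=0.000 m
→ into lcc (λ₀=128.9°): φ=37.92209200°, λ−λ₀=8.65087500°
scale k = 0.99472138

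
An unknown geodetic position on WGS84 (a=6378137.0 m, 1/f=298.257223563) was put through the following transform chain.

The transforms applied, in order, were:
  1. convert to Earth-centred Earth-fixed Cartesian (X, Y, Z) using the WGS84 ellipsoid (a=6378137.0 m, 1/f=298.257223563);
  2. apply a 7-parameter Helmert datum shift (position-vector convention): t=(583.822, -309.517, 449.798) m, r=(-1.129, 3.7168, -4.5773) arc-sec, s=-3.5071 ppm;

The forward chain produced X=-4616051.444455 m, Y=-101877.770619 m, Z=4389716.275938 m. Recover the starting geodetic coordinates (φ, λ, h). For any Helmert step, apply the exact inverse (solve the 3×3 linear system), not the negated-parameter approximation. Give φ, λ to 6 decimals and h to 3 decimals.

start: X=-4616051.4445, Y=-101877.7706, Z=4389716.2759 m
→ Helmert⁻¹: X=-4616728.2922, Y=-101695.0859, Z=4389198.1236
→ geod (Bowring, a=6378137.000): φ=43.73793600°, λ=-178.73812000°, h=3035.0610 m

φ=43.737936°, λ=-178.738120°, h=3035.061 m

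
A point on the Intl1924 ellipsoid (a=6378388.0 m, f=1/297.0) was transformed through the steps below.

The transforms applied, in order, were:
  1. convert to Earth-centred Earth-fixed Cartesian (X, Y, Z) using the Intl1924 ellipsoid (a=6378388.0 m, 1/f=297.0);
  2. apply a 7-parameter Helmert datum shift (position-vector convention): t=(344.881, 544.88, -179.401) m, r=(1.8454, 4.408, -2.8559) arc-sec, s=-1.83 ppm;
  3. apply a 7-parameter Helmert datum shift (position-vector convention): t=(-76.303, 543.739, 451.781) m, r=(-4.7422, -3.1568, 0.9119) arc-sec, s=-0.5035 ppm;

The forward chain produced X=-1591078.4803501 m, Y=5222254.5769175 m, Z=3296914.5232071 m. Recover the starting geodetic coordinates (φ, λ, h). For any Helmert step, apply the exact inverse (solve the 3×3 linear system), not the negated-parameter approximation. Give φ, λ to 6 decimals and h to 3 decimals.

φ=31.302559°, λ=106.951458°, h=3971.376 m

start: X=-1591078.4804, Y=5222254.5769, Z=3296914.5232 m
→ Helmert⁻¹: X=-1590929.4402, Y=5221644.7088, Z=3296608.8005
→ Helmert⁻¹: X=-1591419.9764, Y=5221116.8438, Z=3296713.5130
→ geod (Bowring, a=6378388.000): φ=31.30255900°, λ=106.95145800°, h=3971.3760 m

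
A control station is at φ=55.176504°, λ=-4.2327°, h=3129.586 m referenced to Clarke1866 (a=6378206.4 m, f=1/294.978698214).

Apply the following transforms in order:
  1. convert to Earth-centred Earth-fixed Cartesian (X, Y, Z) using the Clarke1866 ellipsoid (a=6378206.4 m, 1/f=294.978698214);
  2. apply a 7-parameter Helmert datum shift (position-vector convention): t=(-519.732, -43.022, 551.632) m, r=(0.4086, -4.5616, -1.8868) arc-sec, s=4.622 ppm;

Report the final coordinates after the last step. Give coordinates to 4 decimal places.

start: φ=55.176504°, λ=-4.232700°, h=3129.586 m
→ ECEF (a=6378206.400, f=1/294.978698214): X=3642437.1899, Y=-269573.9868, Z=5214996.2036
→ Helmert 7p (PV): X=3641816.4958, Y=-269661.9047, Z=5215651.9591

X=3641816.4958 m, Y=-269661.9047 m, Z=5215651.9591 m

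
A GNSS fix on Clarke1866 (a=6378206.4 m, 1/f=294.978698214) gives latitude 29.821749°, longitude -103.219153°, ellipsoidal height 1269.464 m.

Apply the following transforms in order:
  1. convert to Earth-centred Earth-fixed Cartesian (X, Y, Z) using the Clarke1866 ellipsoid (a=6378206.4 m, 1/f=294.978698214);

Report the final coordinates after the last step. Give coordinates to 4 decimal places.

start: φ=29.821749°, λ=-103.219153°, h=1269.464 m
→ ECEF (a=6378206.400, f=1/294.978698214): X=-1266711.7549, Y=-5392544.1112, Z=3153705.1764

X=-1266711.7549 m, Y=-5392544.1112 m, Z=3153705.1764 m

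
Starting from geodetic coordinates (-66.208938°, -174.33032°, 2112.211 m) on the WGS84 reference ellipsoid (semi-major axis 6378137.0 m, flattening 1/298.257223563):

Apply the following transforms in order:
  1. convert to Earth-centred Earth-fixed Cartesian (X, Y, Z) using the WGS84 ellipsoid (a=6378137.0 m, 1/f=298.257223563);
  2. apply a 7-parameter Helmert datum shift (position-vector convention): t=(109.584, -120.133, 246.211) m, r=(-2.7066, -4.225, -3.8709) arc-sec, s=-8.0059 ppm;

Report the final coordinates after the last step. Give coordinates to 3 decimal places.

start: φ=-66.208938°, λ=-174.330320°, h=2112.211 m
→ ECEF (a=6378137.000, f=1/298.257223563): X=-2568423.4790, Y=-254990.1081, Z=-5815317.7865
→ Helmert 7p (PV): X=-2568179.0014, Y=-255136.3071, Z=-5815074.2822

X=-2568179.001 m, Y=-255136.307 m, Z=-5815074.282 m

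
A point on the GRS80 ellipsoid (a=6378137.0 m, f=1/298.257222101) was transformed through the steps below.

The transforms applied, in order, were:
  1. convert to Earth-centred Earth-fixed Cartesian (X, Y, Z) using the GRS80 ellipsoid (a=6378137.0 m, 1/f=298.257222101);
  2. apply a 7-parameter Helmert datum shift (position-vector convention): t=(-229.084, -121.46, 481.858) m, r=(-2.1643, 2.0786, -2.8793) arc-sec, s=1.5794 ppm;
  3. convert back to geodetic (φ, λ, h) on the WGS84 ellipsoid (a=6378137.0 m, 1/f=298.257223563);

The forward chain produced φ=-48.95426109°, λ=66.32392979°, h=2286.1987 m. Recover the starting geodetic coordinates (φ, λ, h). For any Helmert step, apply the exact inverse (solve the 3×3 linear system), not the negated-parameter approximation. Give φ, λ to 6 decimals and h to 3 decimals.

start: φ=-48.954261°, λ=66.323930°, h=2286.199 m
→ ECEF (a=6378137.000, f=1/298.257223563): X=1685680.3306, Y=3844448.7767, Z=-4788944.3291
→ Helmert⁻¹: X=1685901.3476, Y=3844637.9525, Z=-4789361.2922
→ geod (Bowring, a=6378137.000): φ=-48.95494600°, λ=66.32220400°, h=2772.7170 m

φ=-48.954946°, λ=66.322204°, h=2772.717 m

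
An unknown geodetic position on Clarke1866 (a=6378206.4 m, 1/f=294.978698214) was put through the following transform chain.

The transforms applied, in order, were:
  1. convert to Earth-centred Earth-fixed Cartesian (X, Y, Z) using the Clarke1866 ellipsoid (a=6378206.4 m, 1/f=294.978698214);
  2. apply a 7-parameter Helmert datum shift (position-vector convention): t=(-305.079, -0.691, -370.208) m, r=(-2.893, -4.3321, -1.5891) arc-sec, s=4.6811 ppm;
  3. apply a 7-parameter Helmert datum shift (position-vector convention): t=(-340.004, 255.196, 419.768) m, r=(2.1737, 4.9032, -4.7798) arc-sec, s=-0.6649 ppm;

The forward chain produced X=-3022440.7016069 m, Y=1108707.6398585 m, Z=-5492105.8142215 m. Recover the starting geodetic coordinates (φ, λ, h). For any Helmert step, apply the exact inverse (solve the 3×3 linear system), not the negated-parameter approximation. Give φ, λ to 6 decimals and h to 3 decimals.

φ=-59.796977°, λ=159.857341°, h=3705.578 m

start: X=-3022440.7016, Y=1108707.6399, Z=-5492105.8142 m
→ Helmert⁻¹: X=-3021997.8234, Y=1108325.2684, Z=-5492612.7512
→ Helmert⁻¹: X=-3021802.4879, Y=1108374.5216, Z=-5492137.8222
→ geod (Bowring, a=6378206.400): φ=-59.79697700°, λ=159.85734100°, h=3705.5780 m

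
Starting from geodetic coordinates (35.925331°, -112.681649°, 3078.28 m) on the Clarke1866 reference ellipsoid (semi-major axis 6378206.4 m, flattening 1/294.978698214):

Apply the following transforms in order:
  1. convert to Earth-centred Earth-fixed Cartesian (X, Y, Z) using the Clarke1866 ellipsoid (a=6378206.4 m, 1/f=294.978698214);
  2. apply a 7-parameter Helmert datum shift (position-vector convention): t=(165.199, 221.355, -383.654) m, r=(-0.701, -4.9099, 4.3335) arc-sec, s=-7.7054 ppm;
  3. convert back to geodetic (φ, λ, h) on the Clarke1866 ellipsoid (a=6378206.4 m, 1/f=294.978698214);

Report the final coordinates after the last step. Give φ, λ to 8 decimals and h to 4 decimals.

start: φ=35.925331°, λ=-112.681649°, h=3078.280 m
→ ECEF (a=6378206.400, f=1/294.978698214): X=-1994948.2838, Y=-4773371.1475, Z=3723101.6915
→ Helmert 7p (PV): X=-1994756.0515, Y=-4773142.2710, Z=3722658.0848
→ geod (Bowring, a=6378206.400): φ=35.92360280°, λ=-112.68066208°, h=2586.9732 m

φ=35.92360280°, λ=-112.68066208°, h=2586.9732 m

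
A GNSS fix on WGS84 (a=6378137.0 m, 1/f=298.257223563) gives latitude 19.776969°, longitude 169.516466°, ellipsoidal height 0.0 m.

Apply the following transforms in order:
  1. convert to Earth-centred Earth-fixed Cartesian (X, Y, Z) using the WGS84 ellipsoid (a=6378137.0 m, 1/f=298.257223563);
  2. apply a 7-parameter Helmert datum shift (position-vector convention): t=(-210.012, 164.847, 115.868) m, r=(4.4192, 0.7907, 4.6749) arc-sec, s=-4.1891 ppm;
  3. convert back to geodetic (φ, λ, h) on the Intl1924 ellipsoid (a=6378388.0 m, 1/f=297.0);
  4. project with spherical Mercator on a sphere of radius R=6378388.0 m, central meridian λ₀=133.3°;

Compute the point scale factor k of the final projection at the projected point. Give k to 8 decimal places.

1.06268841

start: φ=19.776969°, λ=169.516466°, h=0.000 m
→ ECEF (a=6378137.000, f=1/298.257223563): X=-5904008.4715, Y=1092488.3723, Z=2144479.2321
→ Helmert 7p (PV): X=-5904210.2910, Y=1092468.8866, Z=2144632.1555
→ geod (Bowring, a=6378388.000): φ=19.77819741°, λ=169.51699924°, h=-5.4167 m
→ into merc (λ₀=133.3°): φ=19.77819741°, λ−λ₀=36.21699924°
scale k = 1.06268841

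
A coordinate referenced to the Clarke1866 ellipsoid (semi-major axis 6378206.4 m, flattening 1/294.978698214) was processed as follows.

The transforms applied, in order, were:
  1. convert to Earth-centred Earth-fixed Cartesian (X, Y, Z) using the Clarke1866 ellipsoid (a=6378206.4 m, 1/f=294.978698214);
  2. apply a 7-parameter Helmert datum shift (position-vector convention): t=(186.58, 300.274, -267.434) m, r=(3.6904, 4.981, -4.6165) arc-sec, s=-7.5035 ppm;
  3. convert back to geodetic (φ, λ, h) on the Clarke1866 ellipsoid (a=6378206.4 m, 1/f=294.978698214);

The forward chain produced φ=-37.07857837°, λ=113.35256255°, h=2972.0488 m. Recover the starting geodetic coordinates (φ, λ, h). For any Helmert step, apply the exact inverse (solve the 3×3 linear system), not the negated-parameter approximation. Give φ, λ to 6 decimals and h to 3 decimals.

start: φ=-37.078578°, λ=113.352563°, h=2972.049 m
→ ECEF (a=6378206.400, f=1/294.978698214): X=-2020482.6127, Y=4679686.1091, Z=-3825953.3201
→ Helmert⁻¹: X=-2020696.6957, Y=4679307.2707, Z=-3825847.1094
→ geod (Bowring, a=6378206.400): φ=-37.07924300°, λ=113.35646000°, h=2698.2430 m

φ=-37.079243°, λ=113.356460°, h=2698.243 m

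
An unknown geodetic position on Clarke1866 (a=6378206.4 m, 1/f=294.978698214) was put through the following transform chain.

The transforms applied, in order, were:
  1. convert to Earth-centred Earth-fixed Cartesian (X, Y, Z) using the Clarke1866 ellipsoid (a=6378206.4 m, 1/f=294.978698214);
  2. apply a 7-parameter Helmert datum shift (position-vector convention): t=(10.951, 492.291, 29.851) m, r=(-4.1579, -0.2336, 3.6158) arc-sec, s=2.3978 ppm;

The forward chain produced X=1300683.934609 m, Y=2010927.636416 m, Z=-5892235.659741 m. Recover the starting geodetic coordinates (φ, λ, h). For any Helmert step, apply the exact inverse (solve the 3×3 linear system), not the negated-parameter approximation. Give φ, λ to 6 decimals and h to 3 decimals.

start: X=1300683.9346, Y=2010927.6364, Z=-5892235.6597 m
→ Helmert⁻¹: X=1300698.4361, Y=2010526.4993, Z=-5892212.3270
→ geod (Bowring, a=6378206.400): φ=-68.01865100°, λ=57.09938700°, h=568.9490 m

φ=-68.018651°, λ=57.099387°, h=568.949 m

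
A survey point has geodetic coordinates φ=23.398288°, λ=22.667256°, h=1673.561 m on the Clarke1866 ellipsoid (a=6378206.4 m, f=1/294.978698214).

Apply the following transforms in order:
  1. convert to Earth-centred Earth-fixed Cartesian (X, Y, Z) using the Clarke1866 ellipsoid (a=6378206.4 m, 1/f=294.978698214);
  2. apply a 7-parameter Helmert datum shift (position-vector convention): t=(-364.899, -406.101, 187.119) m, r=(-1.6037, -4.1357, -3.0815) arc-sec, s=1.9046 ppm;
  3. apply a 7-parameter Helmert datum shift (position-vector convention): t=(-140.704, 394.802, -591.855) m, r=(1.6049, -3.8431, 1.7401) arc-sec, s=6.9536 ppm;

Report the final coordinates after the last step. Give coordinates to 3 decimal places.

start: φ=23.398288°, λ=22.667256°, h=1673.561 m
→ ECEF (a=6378206.400, f=1/294.978698214): X=5405857.6651, Y=2257690.1260, Z=2517780.2761
→ Helmert 7p (PV): X=5405486.3083, Y=2257227.1396, Z=2518063.0270
→ Helmert 7p (PV): X=5405317.2327, Y=2257663.6471, Z=2517606.9597

X=5405317.233 m, Y=2257663.647 m, Z=2517606.960 m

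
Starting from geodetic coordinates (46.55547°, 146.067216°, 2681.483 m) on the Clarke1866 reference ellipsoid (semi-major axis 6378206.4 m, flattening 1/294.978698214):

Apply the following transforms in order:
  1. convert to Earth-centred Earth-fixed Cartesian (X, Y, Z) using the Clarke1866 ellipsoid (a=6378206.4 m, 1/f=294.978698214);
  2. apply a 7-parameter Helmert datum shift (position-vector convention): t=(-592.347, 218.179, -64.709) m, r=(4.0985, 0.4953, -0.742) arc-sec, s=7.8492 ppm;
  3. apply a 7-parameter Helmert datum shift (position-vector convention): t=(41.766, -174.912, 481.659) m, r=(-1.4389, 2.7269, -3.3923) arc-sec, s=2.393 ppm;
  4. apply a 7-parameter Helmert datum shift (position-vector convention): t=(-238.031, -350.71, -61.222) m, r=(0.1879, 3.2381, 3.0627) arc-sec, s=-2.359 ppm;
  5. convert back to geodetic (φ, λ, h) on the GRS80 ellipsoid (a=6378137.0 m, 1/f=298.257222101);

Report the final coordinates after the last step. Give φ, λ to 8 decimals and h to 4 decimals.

φ=46.55430992°, λ=146.07561821°, h=3266.8409 m

start: φ=46.555470°, λ=146.067216°, h=2681.483 m
→ ECEF (a=6378206.400, f=1/294.978698214): X=-3647061.5538, Y=2453753.9220, Z=4609665.6730
→ Helmert 7p (PV): X=-3647662.6311, Y=2453912.8856, Z=4609694.6606
→ Helmert 7p (PV): X=-3647528.2939, Y=2453835.9938, Z=4610218.4557
→ Helmert 7p (PV): X=-3647721.7813, Y=2453421.1357, Z=4610205.8550
→ geod (Bowring, a=6378137.000): φ=46.55430992°, λ=146.07561821°, h=3266.8409 m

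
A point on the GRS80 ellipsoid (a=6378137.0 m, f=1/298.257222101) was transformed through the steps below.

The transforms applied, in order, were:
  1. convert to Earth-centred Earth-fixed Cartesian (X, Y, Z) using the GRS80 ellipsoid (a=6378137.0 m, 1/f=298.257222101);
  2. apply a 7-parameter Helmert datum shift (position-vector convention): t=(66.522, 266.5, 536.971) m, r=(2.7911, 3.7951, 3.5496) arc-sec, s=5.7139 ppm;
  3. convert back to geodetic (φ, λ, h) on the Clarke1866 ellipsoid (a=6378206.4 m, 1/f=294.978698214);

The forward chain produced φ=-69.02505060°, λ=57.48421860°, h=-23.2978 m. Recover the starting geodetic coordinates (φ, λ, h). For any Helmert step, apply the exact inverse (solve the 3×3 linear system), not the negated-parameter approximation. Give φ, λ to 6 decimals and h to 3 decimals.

φ=-69.027612°, λ=57.477668°, h=210.598 m

start: φ=-69.025051°, λ=57.484219°, h=-23.298 m
→ ECEF (a=6378206.400, f=1/294.978698214): X=1230894.0261, Y=1930942.7220, Z=-5932766.1385
→ Helmert⁻¹: X=1230962.8615, Y=1930563.7199, Z=-5933272.6824
→ geod (Bowring, a=6378137.000): φ=-69.02761200°, λ=57.47766800°, h=210.5980 m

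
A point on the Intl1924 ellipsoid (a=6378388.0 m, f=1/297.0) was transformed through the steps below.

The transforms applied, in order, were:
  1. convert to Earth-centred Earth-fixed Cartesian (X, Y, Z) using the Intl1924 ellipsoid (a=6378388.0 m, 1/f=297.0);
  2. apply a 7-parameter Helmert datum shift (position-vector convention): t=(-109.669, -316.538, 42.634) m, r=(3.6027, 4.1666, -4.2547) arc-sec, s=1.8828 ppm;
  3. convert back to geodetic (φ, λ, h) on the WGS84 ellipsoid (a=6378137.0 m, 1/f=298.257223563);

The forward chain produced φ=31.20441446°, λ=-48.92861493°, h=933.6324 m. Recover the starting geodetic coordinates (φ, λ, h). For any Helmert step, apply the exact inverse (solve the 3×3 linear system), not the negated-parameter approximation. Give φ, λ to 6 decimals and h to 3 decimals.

φ=31.207113°, λ=-48.924513°, h=531.035 m

start: φ=31.204414°, λ=-48.928615°, h=933.632 m
→ ECEF (a=6378137.000, f=1/298.257223563): X=3587924.6881, Y=-4117064.2131, Z=3285782.9281
→ Helmert⁻¹: X=3588046.1408, Y=-4116608.5198, Z=3285878.4894
→ geod (Bowring, a=6378388.000): φ=31.20711300°, λ=-48.92451300°, h=531.0350 m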